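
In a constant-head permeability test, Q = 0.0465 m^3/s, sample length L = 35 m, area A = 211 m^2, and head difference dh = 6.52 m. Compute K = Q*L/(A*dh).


From K = Q*L / (A*dh):
Numerator: Q*L = 0.0465 * 35 = 1.6275.
Denominator: A*dh = 211 * 6.52 = 1375.72.
K = 1.6275 / 1375.72 = 0.001183 m/s.

0.001183


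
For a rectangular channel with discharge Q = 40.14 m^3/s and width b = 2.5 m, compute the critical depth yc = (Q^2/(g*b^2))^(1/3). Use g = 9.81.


Using yc = (Q^2 / (g * b^2))^(1/3):
Q^2 = 40.14^2 = 1611.22.
g * b^2 = 9.81 * 2.5^2 = 9.81 * 6.25 = 61.31.
Q^2 / (g*b^2) = 1611.22 / 61.31 = 26.2799.
yc = 26.2799^(1/3) = 2.973 m.

2.973


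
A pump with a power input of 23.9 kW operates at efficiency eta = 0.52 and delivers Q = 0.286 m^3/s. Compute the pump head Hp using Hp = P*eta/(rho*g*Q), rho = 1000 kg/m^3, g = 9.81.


Pump head formula: Hp = P * eta / (rho * g * Q).
Numerator: P * eta = 23.9 * 1000 * 0.52 = 12428.0 W.
Denominator: rho * g * Q = 1000 * 9.81 * 0.286 = 2805.66.
Hp = 12428.0 / 2805.66 = 4.43 m.

4.43


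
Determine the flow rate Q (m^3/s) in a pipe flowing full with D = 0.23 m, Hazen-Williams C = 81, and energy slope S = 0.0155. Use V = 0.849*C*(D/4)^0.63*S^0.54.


For a full circular pipe, R = D/4 = 0.23/4 = 0.0575 m.
V = 0.849 * 81 * 0.0575^0.63 * 0.0155^0.54
  = 0.849 * 81 * 0.165421 * 0.105385
  = 1.1988 m/s.
Pipe area A = pi*D^2/4 = pi*0.23^2/4 = 0.0415 m^2.
Q = A * V = 0.0415 * 1.1988 = 0.0498 m^3/s.

0.0498


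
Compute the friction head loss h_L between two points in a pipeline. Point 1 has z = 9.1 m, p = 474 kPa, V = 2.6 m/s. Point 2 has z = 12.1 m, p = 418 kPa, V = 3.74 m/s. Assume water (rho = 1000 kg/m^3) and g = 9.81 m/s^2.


Total head at each section: H = z + p/(rho*g) + V^2/(2g).
H1 = 9.1 + 474*1000/(1000*9.81) + 2.6^2/(2*9.81)
   = 9.1 + 48.318 + 0.3445
   = 57.763 m.
H2 = 12.1 + 418*1000/(1000*9.81) + 3.74^2/(2*9.81)
   = 12.1 + 42.61 + 0.7129
   = 55.423 m.
h_L = H1 - H2 = 57.763 - 55.423 = 2.34 m.

2.34


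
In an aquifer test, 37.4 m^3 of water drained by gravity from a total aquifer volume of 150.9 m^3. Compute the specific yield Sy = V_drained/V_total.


Specific yield Sy = Volume drained / Total volume.
Sy = 37.4 / 150.9
   = 0.2478.

0.2478


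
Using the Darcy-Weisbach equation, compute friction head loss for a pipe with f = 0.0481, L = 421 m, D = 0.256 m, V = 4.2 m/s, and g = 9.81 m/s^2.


Darcy-Weisbach equation: h_f = f * (L/D) * V^2/(2g).
f * L/D = 0.0481 * 421/0.256 = 79.102.
V^2/(2g) = 4.2^2 / (2*9.81) = 17.64 / 19.62 = 0.8991 m.
h_f = 79.102 * 0.8991 = 71.119 m.

71.119


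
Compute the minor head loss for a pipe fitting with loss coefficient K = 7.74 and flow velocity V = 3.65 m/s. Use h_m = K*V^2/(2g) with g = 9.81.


Minor loss formula: h_m = K * V^2/(2g).
V^2 = 3.65^2 = 13.3225.
V^2/(2g) = 13.3225 / 19.62 = 0.679 m.
h_m = 7.74 * 0.679 = 5.2557 m.

5.2557


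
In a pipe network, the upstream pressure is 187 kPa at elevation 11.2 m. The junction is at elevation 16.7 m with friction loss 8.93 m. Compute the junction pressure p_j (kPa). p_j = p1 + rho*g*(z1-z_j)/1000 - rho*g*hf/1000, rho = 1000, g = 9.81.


Junction pressure: p_j = p1 + rho*g*(z1 - z_j)/1000 - rho*g*hf/1000.
Elevation term = 1000*9.81*(11.2 - 16.7)/1000 = -53.955 kPa.
Friction term = 1000*9.81*8.93/1000 = 87.603 kPa.
p_j = 187 + -53.955 - 87.603 = 45.44 kPa.

45.44


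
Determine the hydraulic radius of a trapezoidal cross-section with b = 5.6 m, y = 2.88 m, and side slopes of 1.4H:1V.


For a trapezoidal section with side slope z:
A = (b + z*y)*y = (5.6 + 1.4*2.88)*2.88 = 27.74 m^2.
P = b + 2*y*sqrt(1 + z^2) = 5.6 + 2*2.88*sqrt(1 + 1.4^2) = 15.51 m.
R = A/P = 27.74 / 15.51 = 1.7885 m.

1.7885


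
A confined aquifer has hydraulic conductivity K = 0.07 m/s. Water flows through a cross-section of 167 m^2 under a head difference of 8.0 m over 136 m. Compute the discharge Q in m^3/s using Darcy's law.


Darcy's law: Q = K * A * i, where i = dh/L.
Hydraulic gradient i = 8.0 / 136 = 0.058824.
Q = 0.07 * 167 * 0.058824
  = 0.6876 m^3/s.

0.6876


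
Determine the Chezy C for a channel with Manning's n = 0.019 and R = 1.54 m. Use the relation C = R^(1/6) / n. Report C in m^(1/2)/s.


The Chezy coefficient relates to Manning's n through C = R^(1/6) / n.
R^(1/6) = 1.54^(1/6) = 1.074616.
C = 1.074616 / 0.019 = 56.56 m^(1/2)/s.

56.56


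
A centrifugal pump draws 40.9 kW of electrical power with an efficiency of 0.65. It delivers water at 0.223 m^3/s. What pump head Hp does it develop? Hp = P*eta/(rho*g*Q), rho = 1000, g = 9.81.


Pump head formula: Hp = P * eta / (rho * g * Q).
Numerator: P * eta = 40.9 * 1000 * 0.65 = 26585.0 W.
Denominator: rho * g * Q = 1000 * 9.81 * 0.223 = 2187.63.
Hp = 26585.0 / 2187.63 = 12.15 m.

12.15


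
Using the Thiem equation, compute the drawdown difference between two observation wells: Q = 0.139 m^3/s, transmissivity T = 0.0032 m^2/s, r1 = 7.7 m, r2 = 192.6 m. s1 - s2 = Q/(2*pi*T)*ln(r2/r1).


Thiem equation: s1 - s2 = Q/(2*pi*T) * ln(r2/r1).
ln(r2/r1) = ln(192.6/7.7) = 3.2194.
Q/(2*pi*T) = 0.139 / (2*pi*0.0032) = 0.139 / 0.0201 = 6.9133.
s1 - s2 = 6.9133 * 3.2194 = 22.2566 m.

22.2566


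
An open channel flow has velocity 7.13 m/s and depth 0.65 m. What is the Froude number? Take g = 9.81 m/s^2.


The Froude number is defined as Fr = V / sqrt(g*y).
g*y = 9.81 * 0.65 = 6.3765.
sqrt(g*y) = sqrt(6.3765) = 2.5252.
Fr = 7.13 / 2.5252 = 2.8236.

2.8236


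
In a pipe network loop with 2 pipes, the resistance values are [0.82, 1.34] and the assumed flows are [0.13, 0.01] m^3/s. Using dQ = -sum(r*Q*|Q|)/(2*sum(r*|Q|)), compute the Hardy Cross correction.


Numerator terms (r*Q*|Q|): 0.82*0.13*|0.13| = 0.0139; 1.34*0.01*|0.01| = 0.0001.
Sum of numerator = 0.014.
Denominator terms (r*|Q|): 0.82*|0.13| = 0.1066; 1.34*|0.01| = 0.0134.
2 * sum of denominator = 2 * 0.12 = 0.24.
dQ = -0.014 / 0.24 = -0.0583 m^3/s.

-0.0583


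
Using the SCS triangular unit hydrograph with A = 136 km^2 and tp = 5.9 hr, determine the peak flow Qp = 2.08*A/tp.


SCS formula: Qp = 2.08 * A / tp.
Qp = 2.08 * 136 / 5.9
   = 282.88 / 5.9
   = 47.95 m^3/s per cm.

47.95


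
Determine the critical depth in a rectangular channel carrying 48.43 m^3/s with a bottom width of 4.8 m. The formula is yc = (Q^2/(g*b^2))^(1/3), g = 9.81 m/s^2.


Using yc = (Q^2 / (g * b^2))^(1/3):
Q^2 = 48.43^2 = 2345.46.
g * b^2 = 9.81 * 4.8^2 = 9.81 * 23.04 = 226.02.
Q^2 / (g*b^2) = 2345.46 / 226.02 = 10.3772.
yc = 10.3772^(1/3) = 2.1812 m.

2.1812


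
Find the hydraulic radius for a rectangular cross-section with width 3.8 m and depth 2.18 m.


For a rectangular section:
Flow area A = b * y = 3.8 * 2.18 = 8.28 m^2.
Wetted perimeter P = b + 2y = 3.8 + 2*2.18 = 8.16 m.
Hydraulic radius R = A/P = 8.28 / 8.16 = 1.0152 m.

1.0152


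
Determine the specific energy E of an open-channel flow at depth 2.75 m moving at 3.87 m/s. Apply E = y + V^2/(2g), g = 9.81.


Specific energy E = y + V^2/(2g).
Velocity head = V^2/(2g) = 3.87^2 / (2*9.81) = 14.9769 / 19.62 = 0.7633 m.
E = 2.75 + 0.7633 = 3.5133 m.

3.5133


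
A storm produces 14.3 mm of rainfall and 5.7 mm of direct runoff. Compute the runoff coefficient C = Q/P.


The runoff coefficient C = runoff depth / rainfall depth.
C = 5.7 / 14.3
  = 0.3986.

0.3986


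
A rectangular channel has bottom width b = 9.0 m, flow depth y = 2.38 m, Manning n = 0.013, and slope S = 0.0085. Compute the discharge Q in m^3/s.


For a rectangular channel, the cross-sectional area A = b * y = 9.0 * 2.38 = 21.42 m^2.
The wetted perimeter P = b + 2y = 9.0 + 2*2.38 = 13.76 m.
Hydraulic radius R = A/P = 21.42/13.76 = 1.5567 m.
Velocity V = (1/n)*R^(2/3)*S^(1/2) = (1/0.013)*1.5567^(2/3)*0.0085^(1/2) = 9.5258 m/s.
Discharge Q = A * V = 21.42 * 9.5258 = 204.042 m^3/s.

204.042


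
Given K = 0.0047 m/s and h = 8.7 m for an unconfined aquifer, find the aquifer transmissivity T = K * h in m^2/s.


Transmissivity is defined as T = K * h.
T = 0.0047 * 8.7
  = 0.0409 m^2/s.

0.0409


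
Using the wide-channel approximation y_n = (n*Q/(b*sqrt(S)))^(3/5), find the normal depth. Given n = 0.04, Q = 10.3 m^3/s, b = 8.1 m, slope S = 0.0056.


We use the wide-channel approximation y_n = (n*Q/(b*sqrt(S)))^(3/5).
sqrt(S) = sqrt(0.0056) = 0.074833.
Numerator: n*Q = 0.04 * 10.3 = 0.412.
Denominator: b*sqrt(S) = 8.1 * 0.074833 = 0.606147.
arg = 0.6797.
y_n = 0.6797^(3/5) = 0.7932 m.

0.7932


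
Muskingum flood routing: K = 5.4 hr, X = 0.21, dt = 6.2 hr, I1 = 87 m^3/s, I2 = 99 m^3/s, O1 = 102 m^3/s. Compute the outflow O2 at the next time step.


Muskingum coefficients:
denom = 2*K*(1-X) + dt = 2*5.4*(1-0.21) + 6.2 = 14.732.
C0 = (dt - 2*K*X)/denom = (6.2 - 2*5.4*0.21)/14.732 = 0.2669.
C1 = (dt + 2*K*X)/denom = (6.2 + 2*5.4*0.21)/14.732 = 0.5748.
C2 = (2*K*(1-X) - dt)/denom = 0.1583.
O2 = C0*I2 + C1*I1 + C2*O1
   = 0.2669*99 + 0.5748*87 + 0.1583*102
   = 92.58 m^3/s.

92.58


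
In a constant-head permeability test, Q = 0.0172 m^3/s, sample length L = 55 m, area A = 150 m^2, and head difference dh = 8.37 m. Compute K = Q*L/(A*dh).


From K = Q*L / (A*dh):
Numerator: Q*L = 0.0172 * 55 = 0.946.
Denominator: A*dh = 150 * 8.37 = 1255.5.
K = 0.946 / 1255.5 = 0.000753 m/s.

0.000753


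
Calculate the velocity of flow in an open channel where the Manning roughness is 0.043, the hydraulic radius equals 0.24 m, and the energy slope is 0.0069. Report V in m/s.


Manning's equation gives V = (1/n) * R^(2/3) * S^(1/2).
First, compute R^(2/3) = 0.24^(2/3) = 0.3862.
Next, S^(1/2) = 0.0069^(1/2) = 0.083066.
Then 1/n = 1/0.043 = 23.26.
V = 23.26 * 0.3862 * 0.083066 = 0.746 m/s.

0.746


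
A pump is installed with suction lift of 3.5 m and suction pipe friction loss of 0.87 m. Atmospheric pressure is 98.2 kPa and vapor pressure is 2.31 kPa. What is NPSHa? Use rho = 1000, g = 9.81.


NPSHa = p_atm/(rho*g) - z_s - hf_s - p_vap/(rho*g).
p_atm/(rho*g) = 98.2*1000 / (1000*9.81) = 10.01 m.
p_vap/(rho*g) = 2.31*1000 / (1000*9.81) = 0.235 m.
NPSHa = 10.01 - 3.5 - 0.87 - 0.235
      = 5.4 m.

5.4


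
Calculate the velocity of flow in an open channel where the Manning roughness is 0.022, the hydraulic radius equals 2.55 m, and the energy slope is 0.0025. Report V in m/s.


Manning's equation gives V = (1/n) * R^(2/3) * S^(1/2).
First, compute R^(2/3) = 2.55^(2/3) = 1.8665.
Next, S^(1/2) = 0.0025^(1/2) = 0.05.
Then 1/n = 1/0.022 = 45.45.
V = 45.45 * 1.8665 * 0.05 = 4.242 m/s.

4.242


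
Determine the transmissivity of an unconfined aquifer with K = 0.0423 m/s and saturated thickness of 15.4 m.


Transmissivity is defined as T = K * h.
T = 0.0423 * 15.4
  = 0.6514 m^2/s.

0.6514


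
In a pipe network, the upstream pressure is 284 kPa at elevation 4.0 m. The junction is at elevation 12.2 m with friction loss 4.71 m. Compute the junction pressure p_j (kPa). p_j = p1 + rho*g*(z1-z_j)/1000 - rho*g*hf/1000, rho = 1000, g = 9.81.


Junction pressure: p_j = p1 + rho*g*(z1 - z_j)/1000 - rho*g*hf/1000.
Elevation term = 1000*9.81*(4.0 - 12.2)/1000 = -80.442 kPa.
Friction term = 1000*9.81*4.71/1000 = 46.205 kPa.
p_j = 284 + -80.442 - 46.205 = 157.35 kPa.

157.35


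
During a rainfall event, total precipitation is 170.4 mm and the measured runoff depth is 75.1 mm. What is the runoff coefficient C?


The runoff coefficient C = runoff depth / rainfall depth.
C = 75.1 / 170.4
  = 0.4407.

0.4407


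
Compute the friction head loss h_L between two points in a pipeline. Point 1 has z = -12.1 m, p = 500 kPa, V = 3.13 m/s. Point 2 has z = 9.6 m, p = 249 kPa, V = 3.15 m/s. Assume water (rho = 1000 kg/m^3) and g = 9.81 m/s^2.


Total head at each section: H = z + p/(rho*g) + V^2/(2g).
H1 = -12.1 + 500*1000/(1000*9.81) + 3.13^2/(2*9.81)
   = -12.1 + 50.968 + 0.4993
   = 39.368 m.
H2 = 9.6 + 249*1000/(1000*9.81) + 3.15^2/(2*9.81)
   = 9.6 + 25.382 + 0.5057
   = 35.488 m.
h_L = H1 - H2 = 39.368 - 35.488 = 3.88 m.

3.88


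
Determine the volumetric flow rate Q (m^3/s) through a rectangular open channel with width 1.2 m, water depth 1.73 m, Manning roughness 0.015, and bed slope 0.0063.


For a rectangular channel, the cross-sectional area A = b * y = 1.2 * 1.73 = 2.08 m^2.
The wetted perimeter P = b + 2y = 1.2 + 2*1.73 = 4.66 m.
Hydraulic radius R = A/P = 2.08/4.66 = 0.4455 m.
Velocity V = (1/n)*R^(2/3)*S^(1/2) = (1/0.015)*0.4455^(2/3)*0.0063^(1/2) = 3.0865 m/s.
Discharge Q = A * V = 2.08 * 3.0865 = 6.408 m^3/s.

6.408


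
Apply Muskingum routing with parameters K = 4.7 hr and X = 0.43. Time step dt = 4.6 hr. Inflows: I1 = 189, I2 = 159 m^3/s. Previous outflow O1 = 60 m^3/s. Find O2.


Muskingum coefficients:
denom = 2*K*(1-X) + dt = 2*4.7*(1-0.43) + 4.6 = 9.958.
C0 = (dt - 2*K*X)/denom = (4.6 - 2*4.7*0.43)/9.958 = 0.056.
C1 = (dt + 2*K*X)/denom = (4.6 + 2*4.7*0.43)/9.958 = 0.8678.
C2 = (2*K*(1-X) - dt)/denom = 0.0761.
O2 = C0*I2 + C1*I1 + C2*O1
   = 0.056*159 + 0.8678*189 + 0.0761*60
   = 177.5 m^3/s.

177.5


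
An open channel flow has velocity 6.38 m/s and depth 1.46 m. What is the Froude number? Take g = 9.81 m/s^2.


The Froude number is defined as Fr = V / sqrt(g*y).
g*y = 9.81 * 1.46 = 14.3226.
sqrt(g*y) = sqrt(14.3226) = 3.7845.
Fr = 6.38 / 3.7845 = 1.6858.

1.6858


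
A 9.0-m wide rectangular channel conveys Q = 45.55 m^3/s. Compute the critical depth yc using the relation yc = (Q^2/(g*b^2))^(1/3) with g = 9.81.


Using yc = (Q^2 / (g * b^2))^(1/3):
Q^2 = 45.55^2 = 2074.8.
g * b^2 = 9.81 * 9.0^2 = 9.81 * 81.0 = 794.61.
Q^2 / (g*b^2) = 2074.8 / 794.61 = 2.6111.
yc = 2.6111^(1/3) = 1.377 m.

1.377


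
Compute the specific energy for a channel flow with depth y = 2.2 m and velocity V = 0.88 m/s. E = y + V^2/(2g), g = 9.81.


Specific energy E = y + V^2/(2g).
Velocity head = V^2/(2g) = 0.88^2 / (2*9.81) = 0.7744 / 19.62 = 0.0395 m.
E = 2.2 + 0.0395 = 2.2395 m.

2.2395


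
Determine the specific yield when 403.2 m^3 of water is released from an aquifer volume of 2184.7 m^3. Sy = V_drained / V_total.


Specific yield Sy = Volume drained / Total volume.
Sy = 403.2 / 2184.7
   = 0.1846.

0.1846


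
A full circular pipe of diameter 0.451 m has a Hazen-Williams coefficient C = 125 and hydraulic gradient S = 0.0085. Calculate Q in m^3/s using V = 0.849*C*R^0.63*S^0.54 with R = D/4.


For a full circular pipe, R = D/4 = 0.451/4 = 0.1128 m.
V = 0.849 * 125 * 0.1128^0.63 * 0.0085^0.54
  = 0.849 * 125 * 0.252833 * 0.076188
  = 2.0443 m/s.
Pipe area A = pi*D^2/4 = pi*0.451^2/4 = 0.1598 m^2.
Q = A * V = 0.1598 * 2.0443 = 0.3266 m^3/s.

0.3266


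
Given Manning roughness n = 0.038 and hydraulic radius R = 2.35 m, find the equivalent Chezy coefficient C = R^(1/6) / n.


The Chezy coefficient relates to Manning's n through C = R^(1/6) / n.
R^(1/6) = 2.35^(1/6) = 1.153041.
C = 1.153041 / 0.038 = 30.34 m^(1/2)/s.

30.34


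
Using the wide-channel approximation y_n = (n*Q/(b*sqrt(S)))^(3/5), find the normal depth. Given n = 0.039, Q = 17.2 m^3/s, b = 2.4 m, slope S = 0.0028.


We use the wide-channel approximation y_n = (n*Q/(b*sqrt(S)))^(3/5).
sqrt(S) = sqrt(0.0028) = 0.052915.
Numerator: n*Q = 0.039 * 17.2 = 0.6708.
Denominator: b*sqrt(S) = 2.4 * 0.052915 = 0.126996.
arg = 5.2821.
y_n = 5.2821^(3/5) = 2.7144 m.

2.7144


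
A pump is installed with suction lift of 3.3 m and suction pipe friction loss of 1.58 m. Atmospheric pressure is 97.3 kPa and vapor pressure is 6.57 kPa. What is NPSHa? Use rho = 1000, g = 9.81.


NPSHa = p_atm/(rho*g) - z_s - hf_s - p_vap/(rho*g).
p_atm/(rho*g) = 97.3*1000 / (1000*9.81) = 9.918 m.
p_vap/(rho*g) = 6.57*1000 / (1000*9.81) = 0.67 m.
NPSHa = 9.918 - 3.3 - 1.58 - 0.67
      = 4.37 m.

4.37


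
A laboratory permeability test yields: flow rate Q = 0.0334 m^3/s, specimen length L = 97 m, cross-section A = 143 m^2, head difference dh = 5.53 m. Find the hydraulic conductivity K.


From K = Q*L / (A*dh):
Numerator: Q*L = 0.0334 * 97 = 3.2398.
Denominator: A*dh = 143 * 5.53 = 790.79.
K = 3.2398 / 790.79 = 0.004097 m/s.

0.004097


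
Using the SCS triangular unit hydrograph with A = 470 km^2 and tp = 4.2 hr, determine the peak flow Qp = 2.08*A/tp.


SCS formula: Qp = 2.08 * A / tp.
Qp = 2.08 * 470 / 4.2
   = 977.6 / 4.2
   = 232.76 m^3/s per cm.

232.76


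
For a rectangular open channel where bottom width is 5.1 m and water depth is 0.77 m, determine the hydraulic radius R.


For a rectangular section:
Flow area A = b * y = 5.1 * 0.77 = 3.93 m^2.
Wetted perimeter P = b + 2y = 5.1 + 2*0.77 = 6.64 m.
Hydraulic radius R = A/P = 3.93 / 6.64 = 0.5914 m.

0.5914


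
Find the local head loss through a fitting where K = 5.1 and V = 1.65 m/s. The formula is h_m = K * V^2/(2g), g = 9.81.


Minor loss formula: h_m = K * V^2/(2g).
V^2 = 1.65^2 = 2.7225.
V^2/(2g) = 2.7225 / 19.62 = 0.1388 m.
h_m = 5.1 * 0.1388 = 0.7077 m.

0.7077


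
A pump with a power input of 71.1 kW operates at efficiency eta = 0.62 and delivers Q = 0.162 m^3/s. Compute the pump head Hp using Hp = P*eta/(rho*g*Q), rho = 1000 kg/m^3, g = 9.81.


Pump head formula: Hp = P * eta / (rho * g * Q).
Numerator: P * eta = 71.1 * 1000 * 0.62 = 44082.0 W.
Denominator: rho * g * Q = 1000 * 9.81 * 0.162 = 1589.22.
Hp = 44082.0 / 1589.22 = 27.74 m.

27.74


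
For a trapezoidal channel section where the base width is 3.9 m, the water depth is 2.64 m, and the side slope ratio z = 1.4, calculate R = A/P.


For a trapezoidal section with side slope z:
A = (b + z*y)*y = (3.9 + 1.4*2.64)*2.64 = 20.053 m^2.
P = b + 2*y*sqrt(1 + z^2) = 3.9 + 2*2.64*sqrt(1 + 1.4^2) = 12.984 m.
R = A/P = 20.053 / 12.984 = 1.5445 m.

1.5445


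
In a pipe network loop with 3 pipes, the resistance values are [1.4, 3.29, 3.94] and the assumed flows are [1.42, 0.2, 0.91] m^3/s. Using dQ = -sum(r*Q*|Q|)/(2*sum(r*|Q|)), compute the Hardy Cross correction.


Numerator terms (r*Q*|Q|): 1.4*1.42*|1.42| = 2.823; 3.29*0.2*|0.2| = 0.1316; 3.94*0.91*|0.91| = 3.2627.
Sum of numerator = 6.2173.
Denominator terms (r*|Q|): 1.4*|1.42| = 1.988; 3.29*|0.2| = 0.658; 3.94*|0.91| = 3.5854.
2 * sum of denominator = 2 * 6.2314 = 12.4628.
dQ = -6.2173 / 12.4628 = -0.4989 m^3/s.

-0.4989


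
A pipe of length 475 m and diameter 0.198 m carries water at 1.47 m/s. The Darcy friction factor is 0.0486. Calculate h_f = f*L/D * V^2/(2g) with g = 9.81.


Darcy-Weisbach equation: h_f = f * (L/D) * V^2/(2g).
f * L/D = 0.0486 * 475/0.198 = 116.5909.
V^2/(2g) = 1.47^2 / (2*9.81) = 2.1609 / 19.62 = 0.1101 m.
h_f = 116.5909 * 0.1101 = 12.841 m.

12.841


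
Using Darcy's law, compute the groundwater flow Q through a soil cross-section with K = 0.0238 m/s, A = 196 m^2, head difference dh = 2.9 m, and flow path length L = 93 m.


Darcy's law: Q = K * A * i, where i = dh/L.
Hydraulic gradient i = 2.9 / 93 = 0.031183.
Q = 0.0238 * 196 * 0.031183
  = 0.1455 m^3/s.

0.1455


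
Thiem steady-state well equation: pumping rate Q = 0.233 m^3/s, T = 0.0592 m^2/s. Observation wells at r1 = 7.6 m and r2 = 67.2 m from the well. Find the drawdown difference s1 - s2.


Thiem equation: s1 - s2 = Q/(2*pi*T) * ln(r2/r1).
ln(r2/r1) = ln(67.2/7.6) = 2.1795.
Q/(2*pi*T) = 0.233 / (2*pi*0.0592) = 0.233 / 0.372 = 0.6264.
s1 - s2 = 0.6264 * 2.1795 = 1.3653 m.

1.3653


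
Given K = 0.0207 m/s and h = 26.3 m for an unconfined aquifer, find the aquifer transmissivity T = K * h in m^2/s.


Transmissivity is defined as T = K * h.
T = 0.0207 * 26.3
  = 0.5444 m^2/s.

0.5444


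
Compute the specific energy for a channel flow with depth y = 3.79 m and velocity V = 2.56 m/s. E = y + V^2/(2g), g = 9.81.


Specific energy E = y + V^2/(2g).
Velocity head = V^2/(2g) = 2.56^2 / (2*9.81) = 6.5536 / 19.62 = 0.334 m.
E = 3.79 + 0.334 = 4.124 m.

4.124


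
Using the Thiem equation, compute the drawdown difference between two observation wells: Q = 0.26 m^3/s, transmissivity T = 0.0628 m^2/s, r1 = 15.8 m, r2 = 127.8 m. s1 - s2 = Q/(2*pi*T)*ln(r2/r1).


Thiem equation: s1 - s2 = Q/(2*pi*T) * ln(r2/r1).
ln(r2/r1) = ln(127.8/15.8) = 2.0905.
Q/(2*pi*T) = 0.26 / (2*pi*0.0628) = 0.26 / 0.3946 = 0.6589.
s1 - s2 = 0.6589 * 2.0905 = 1.3774 m.

1.3774


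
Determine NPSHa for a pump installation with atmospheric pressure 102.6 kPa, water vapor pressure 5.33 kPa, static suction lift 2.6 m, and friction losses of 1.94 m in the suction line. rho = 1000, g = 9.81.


NPSHa = p_atm/(rho*g) - z_s - hf_s - p_vap/(rho*g).
p_atm/(rho*g) = 102.6*1000 / (1000*9.81) = 10.459 m.
p_vap/(rho*g) = 5.33*1000 / (1000*9.81) = 0.543 m.
NPSHa = 10.459 - 2.6 - 1.94 - 0.543
      = 5.38 m.

5.38


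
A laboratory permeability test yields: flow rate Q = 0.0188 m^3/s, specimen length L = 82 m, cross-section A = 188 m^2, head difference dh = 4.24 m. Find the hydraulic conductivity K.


From K = Q*L / (A*dh):
Numerator: Q*L = 0.0188 * 82 = 1.5416.
Denominator: A*dh = 188 * 4.24 = 797.12.
K = 1.5416 / 797.12 = 0.001934 m/s.

0.001934


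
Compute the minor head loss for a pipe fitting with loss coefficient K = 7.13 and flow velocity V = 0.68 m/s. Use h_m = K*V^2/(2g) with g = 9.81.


Minor loss formula: h_m = K * V^2/(2g).
V^2 = 0.68^2 = 0.4624.
V^2/(2g) = 0.4624 / 19.62 = 0.0236 m.
h_m = 7.13 * 0.0236 = 0.168 m.

0.168


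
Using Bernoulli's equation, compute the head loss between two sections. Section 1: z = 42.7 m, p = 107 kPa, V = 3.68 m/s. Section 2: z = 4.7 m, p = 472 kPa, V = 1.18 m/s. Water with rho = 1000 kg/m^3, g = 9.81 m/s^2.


Total head at each section: H = z + p/(rho*g) + V^2/(2g).
H1 = 42.7 + 107*1000/(1000*9.81) + 3.68^2/(2*9.81)
   = 42.7 + 10.907 + 0.6902
   = 54.297 m.
H2 = 4.7 + 472*1000/(1000*9.81) + 1.18^2/(2*9.81)
   = 4.7 + 48.114 + 0.071
   = 52.885 m.
h_L = H1 - H2 = 54.297 - 52.885 = 1.412 m.

1.412


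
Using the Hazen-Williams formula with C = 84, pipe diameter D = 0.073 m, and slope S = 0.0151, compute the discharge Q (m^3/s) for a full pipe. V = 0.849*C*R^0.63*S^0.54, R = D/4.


For a full circular pipe, R = D/4 = 0.073/4 = 0.0182 m.
V = 0.849 * 84 * 0.0182^0.63 * 0.0151^0.54
  = 0.849 * 84 * 0.080278 * 0.103908
  = 0.5949 m/s.
Pipe area A = pi*D^2/4 = pi*0.073^2/4 = 0.0042 m^2.
Q = A * V = 0.0042 * 0.5949 = 0.0025 m^3/s.

0.0025


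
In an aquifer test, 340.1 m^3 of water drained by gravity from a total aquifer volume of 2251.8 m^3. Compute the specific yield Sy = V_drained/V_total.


Specific yield Sy = Volume drained / Total volume.
Sy = 340.1 / 2251.8
   = 0.151.

0.151


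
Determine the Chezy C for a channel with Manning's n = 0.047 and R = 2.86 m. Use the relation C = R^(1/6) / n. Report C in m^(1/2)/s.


The Chezy coefficient relates to Manning's n through C = R^(1/6) / n.
R^(1/6) = 2.86^(1/6) = 1.191409.
C = 1.191409 / 0.047 = 25.35 m^(1/2)/s.

25.35


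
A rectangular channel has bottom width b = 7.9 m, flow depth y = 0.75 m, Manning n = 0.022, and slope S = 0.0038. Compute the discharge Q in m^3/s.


For a rectangular channel, the cross-sectional area A = b * y = 7.9 * 0.75 = 5.93 m^2.
The wetted perimeter P = b + 2y = 7.9 + 2*0.75 = 9.4 m.
Hydraulic radius R = A/P = 5.93/9.4 = 0.6303 m.
Velocity V = (1/n)*R^(2/3)*S^(1/2) = (1/0.022)*0.6303^(2/3)*0.0038^(1/2) = 2.0599 m/s.
Discharge Q = A * V = 5.93 * 2.0599 = 12.205 m^3/s.

12.205


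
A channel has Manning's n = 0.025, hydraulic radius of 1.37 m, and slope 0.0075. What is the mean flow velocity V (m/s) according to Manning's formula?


Manning's equation gives V = (1/n) * R^(2/3) * S^(1/2).
First, compute R^(2/3) = 1.37^(2/3) = 1.2335.
Next, S^(1/2) = 0.0075^(1/2) = 0.086603.
Then 1/n = 1/0.025 = 40.0.
V = 40.0 * 1.2335 * 0.086603 = 4.273 m/s.

4.273


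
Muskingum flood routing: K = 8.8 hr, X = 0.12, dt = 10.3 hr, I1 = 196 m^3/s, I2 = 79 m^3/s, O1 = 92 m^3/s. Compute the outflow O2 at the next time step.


Muskingum coefficients:
denom = 2*K*(1-X) + dt = 2*8.8*(1-0.12) + 10.3 = 25.788.
C0 = (dt - 2*K*X)/denom = (10.3 - 2*8.8*0.12)/25.788 = 0.3175.
C1 = (dt + 2*K*X)/denom = (10.3 + 2*8.8*0.12)/25.788 = 0.4813.
C2 = (2*K*(1-X) - dt)/denom = 0.2012.
O2 = C0*I2 + C1*I1 + C2*O1
   = 0.3175*79 + 0.4813*196 + 0.2012*92
   = 137.93 m^3/s.

137.93


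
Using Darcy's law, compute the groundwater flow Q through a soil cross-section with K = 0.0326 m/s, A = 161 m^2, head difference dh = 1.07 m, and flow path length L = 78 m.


Darcy's law: Q = K * A * i, where i = dh/L.
Hydraulic gradient i = 1.07 / 78 = 0.013718.
Q = 0.0326 * 161 * 0.013718
  = 0.072 m^3/s.

0.072


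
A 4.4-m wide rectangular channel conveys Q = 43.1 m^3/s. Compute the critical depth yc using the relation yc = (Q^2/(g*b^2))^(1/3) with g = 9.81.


Using yc = (Q^2 / (g * b^2))^(1/3):
Q^2 = 43.1^2 = 1857.61.
g * b^2 = 9.81 * 4.4^2 = 9.81 * 19.36 = 189.92.
Q^2 / (g*b^2) = 1857.61 / 189.92 = 9.781.
yc = 9.781^(1/3) = 2.1386 m.

2.1386


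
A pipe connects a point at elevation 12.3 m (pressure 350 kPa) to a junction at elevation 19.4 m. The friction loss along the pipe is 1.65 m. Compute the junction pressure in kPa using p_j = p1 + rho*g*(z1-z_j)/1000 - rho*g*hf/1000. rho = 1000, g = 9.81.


Junction pressure: p_j = p1 + rho*g*(z1 - z_j)/1000 - rho*g*hf/1000.
Elevation term = 1000*9.81*(12.3 - 19.4)/1000 = -69.651 kPa.
Friction term = 1000*9.81*1.65/1000 = 16.186 kPa.
p_j = 350 + -69.651 - 16.186 = 264.16 kPa.

264.16


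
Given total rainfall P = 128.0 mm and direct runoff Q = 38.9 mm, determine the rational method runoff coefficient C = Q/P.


The runoff coefficient C = runoff depth / rainfall depth.
C = 38.9 / 128.0
  = 0.3039.

0.3039


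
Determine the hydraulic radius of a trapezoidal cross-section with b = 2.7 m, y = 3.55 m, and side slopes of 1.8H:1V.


For a trapezoidal section with side slope z:
A = (b + z*y)*y = (2.7 + 1.8*3.55)*3.55 = 32.27 m^2.
P = b + 2*y*sqrt(1 + z^2) = 2.7 + 2*3.55*sqrt(1 + 1.8^2) = 17.32 m.
R = A/P = 32.27 / 17.32 = 1.8632 m.

1.8632


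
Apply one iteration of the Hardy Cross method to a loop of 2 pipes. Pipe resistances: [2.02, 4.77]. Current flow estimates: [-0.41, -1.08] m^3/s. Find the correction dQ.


Numerator terms (r*Q*|Q|): 2.02*-0.41*|-0.41| = -0.3396; 4.77*-1.08*|-1.08| = -5.5637.
Sum of numerator = -5.9033.
Denominator terms (r*|Q|): 2.02*|-0.41| = 0.8282; 4.77*|-1.08| = 5.1516.
2 * sum of denominator = 2 * 5.9798 = 11.9596.
dQ = --5.9033 / 11.9596 = 0.4936 m^3/s.

0.4936


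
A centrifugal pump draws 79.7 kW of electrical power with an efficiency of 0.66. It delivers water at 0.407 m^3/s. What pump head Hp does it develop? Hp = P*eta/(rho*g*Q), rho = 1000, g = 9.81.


Pump head formula: Hp = P * eta / (rho * g * Q).
Numerator: P * eta = 79.7 * 1000 * 0.66 = 52602.0 W.
Denominator: rho * g * Q = 1000 * 9.81 * 0.407 = 3992.67.
Hp = 52602.0 / 3992.67 = 13.17 m.

13.17


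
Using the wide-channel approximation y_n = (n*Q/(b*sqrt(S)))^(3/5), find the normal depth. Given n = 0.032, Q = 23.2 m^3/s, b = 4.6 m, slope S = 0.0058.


We use the wide-channel approximation y_n = (n*Q/(b*sqrt(S)))^(3/5).
sqrt(S) = sqrt(0.0058) = 0.076158.
Numerator: n*Q = 0.032 * 23.2 = 0.7424.
Denominator: b*sqrt(S) = 4.6 * 0.076158 = 0.350327.
arg = 2.1192.
y_n = 2.1192^(3/5) = 1.5693 m.

1.5693


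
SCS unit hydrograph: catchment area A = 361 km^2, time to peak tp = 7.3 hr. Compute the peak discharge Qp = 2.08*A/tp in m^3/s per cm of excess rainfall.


SCS formula: Qp = 2.08 * A / tp.
Qp = 2.08 * 361 / 7.3
   = 750.88 / 7.3
   = 102.86 m^3/s per cm.

102.86


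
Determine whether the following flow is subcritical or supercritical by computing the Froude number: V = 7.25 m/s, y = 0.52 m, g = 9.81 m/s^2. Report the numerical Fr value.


The Froude number is defined as Fr = V / sqrt(g*y).
g*y = 9.81 * 0.52 = 5.1012.
sqrt(g*y) = sqrt(5.1012) = 2.2586.
Fr = 7.25 / 2.2586 = 3.21.
Since Fr > 1, the flow is supercritical.

3.21


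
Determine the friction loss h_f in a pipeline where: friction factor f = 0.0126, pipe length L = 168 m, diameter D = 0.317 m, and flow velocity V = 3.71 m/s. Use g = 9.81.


Darcy-Weisbach equation: h_f = f * (L/D) * V^2/(2g).
f * L/D = 0.0126 * 168/0.317 = 6.6776.
V^2/(2g) = 3.71^2 / (2*9.81) = 13.7641 / 19.62 = 0.7015 m.
h_f = 6.6776 * 0.7015 = 4.685 m.

4.685


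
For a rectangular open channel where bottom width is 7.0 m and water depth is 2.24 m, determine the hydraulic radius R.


For a rectangular section:
Flow area A = b * y = 7.0 * 2.24 = 15.68 m^2.
Wetted perimeter P = b + 2y = 7.0 + 2*2.24 = 11.48 m.
Hydraulic radius R = A/P = 15.68 / 11.48 = 1.3659 m.

1.3659


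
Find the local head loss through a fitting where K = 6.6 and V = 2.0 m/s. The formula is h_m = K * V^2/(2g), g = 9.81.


Minor loss formula: h_m = K * V^2/(2g).
V^2 = 2.0^2 = 4.0.
V^2/(2g) = 4.0 / 19.62 = 0.2039 m.
h_m = 6.6 * 0.2039 = 1.3456 m.

1.3456


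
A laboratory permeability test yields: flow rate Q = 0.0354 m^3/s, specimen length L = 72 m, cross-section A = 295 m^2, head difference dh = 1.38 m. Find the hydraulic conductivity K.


From K = Q*L / (A*dh):
Numerator: Q*L = 0.0354 * 72 = 2.5488.
Denominator: A*dh = 295 * 1.38 = 407.1.
K = 2.5488 / 407.1 = 0.006261 m/s.

0.006261


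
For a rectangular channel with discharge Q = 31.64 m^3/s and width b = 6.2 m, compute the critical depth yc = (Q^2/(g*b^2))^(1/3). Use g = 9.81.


Using yc = (Q^2 / (g * b^2))^(1/3):
Q^2 = 31.64^2 = 1001.09.
g * b^2 = 9.81 * 6.2^2 = 9.81 * 38.44 = 377.1.
Q^2 / (g*b^2) = 1001.09 / 377.1 = 2.6547.
yc = 2.6547^(1/3) = 1.3847 m.

1.3847


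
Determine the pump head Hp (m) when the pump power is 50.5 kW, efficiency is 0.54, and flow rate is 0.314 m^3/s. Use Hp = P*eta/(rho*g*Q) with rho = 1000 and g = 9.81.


Pump head formula: Hp = P * eta / (rho * g * Q).
Numerator: P * eta = 50.5 * 1000 * 0.54 = 27270.0 W.
Denominator: rho * g * Q = 1000 * 9.81 * 0.314 = 3080.34.
Hp = 27270.0 / 3080.34 = 8.85 m.

8.85


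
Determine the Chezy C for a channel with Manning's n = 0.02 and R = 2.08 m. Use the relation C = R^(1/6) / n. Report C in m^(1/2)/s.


The Chezy coefficient relates to Manning's n through C = R^(1/6) / n.
R^(1/6) = 2.08^(1/6) = 1.129823.
C = 1.129823 / 0.02 = 56.49 m^(1/2)/s.

56.49


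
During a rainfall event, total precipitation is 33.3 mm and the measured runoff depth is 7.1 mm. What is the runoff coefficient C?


The runoff coefficient C = runoff depth / rainfall depth.
C = 7.1 / 33.3
  = 0.2132.

0.2132


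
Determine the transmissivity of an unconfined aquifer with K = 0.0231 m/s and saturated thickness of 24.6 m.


Transmissivity is defined as T = K * h.
T = 0.0231 * 24.6
  = 0.5683 m^2/s.

0.5683


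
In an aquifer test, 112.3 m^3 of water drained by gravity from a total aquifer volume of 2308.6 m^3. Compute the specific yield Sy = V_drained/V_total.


Specific yield Sy = Volume drained / Total volume.
Sy = 112.3 / 2308.6
   = 0.0486.

0.0486


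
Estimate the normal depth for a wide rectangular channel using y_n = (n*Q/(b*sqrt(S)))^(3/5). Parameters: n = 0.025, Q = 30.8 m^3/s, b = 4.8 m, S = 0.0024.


We use the wide-channel approximation y_n = (n*Q/(b*sqrt(S)))^(3/5).
sqrt(S) = sqrt(0.0024) = 0.04899.
Numerator: n*Q = 0.025 * 30.8 = 0.77.
Denominator: b*sqrt(S) = 4.8 * 0.04899 = 0.235152.
arg = 3.2745.
y_n = 3.2745^(3/5) = 2.0374 m.

2.0374


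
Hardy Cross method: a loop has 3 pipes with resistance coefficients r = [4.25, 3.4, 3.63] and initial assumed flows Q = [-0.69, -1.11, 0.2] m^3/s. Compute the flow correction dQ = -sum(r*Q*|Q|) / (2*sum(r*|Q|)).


Numerator terms (r*Q*|Q|): 4.25*-0.69*|-0.69| = -2.0234; 3.4*-1.11*|-1.11| = -4.1891; 3.63*0.2*|0.2| = 0.1452.
Sum of numerator = -6.0674.
Denominator terms (r*|Q|): 4.25*|-0.69| = 2.9325; 3.4*|-1.11| = 3.774; 3.63*|0.2| = 0.726.
2 * sum of denominator = 2 * 7.4325 = 14.865.
dQ = --6.0674 / 14.865 = 0.4082 m^3/s.

0.4082


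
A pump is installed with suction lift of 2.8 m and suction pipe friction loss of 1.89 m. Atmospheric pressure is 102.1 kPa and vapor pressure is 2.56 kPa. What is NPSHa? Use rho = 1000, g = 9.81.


NPSHa = p_atm/(rho*g) - z_s - hf_s - p_vap/(rho*g).
p_atm/(rho*g) = 102.1*1000 / (1000*9.81) = 10.408 m.
p_vap/(rho*g) = 2.56*1000 / (1000*9.81) = 0.261 m.
NPSHa = 10.408 - 2.8 - 1.89 - 0.261
      = 5.46 m.

5.46


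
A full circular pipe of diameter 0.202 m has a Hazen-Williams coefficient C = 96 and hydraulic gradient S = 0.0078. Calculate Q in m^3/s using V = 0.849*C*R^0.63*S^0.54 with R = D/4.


For a full circular pipe, R = D/4 = 0.202/4 = 0.0505 m.
V = 0.849 * 96 * 0.0505^0.63 * 0.0078^0.54
  = 0.849 * 96 * 0.152431 * 0.072733
  = 0.9036 m/s.
Pipe area A = pi*D^2/4 = pi*0.202^2/4 = 0.032 m^2.
Q = A * V = 0.032 * 0.9036 = 0.029 m^3/s.

0.029


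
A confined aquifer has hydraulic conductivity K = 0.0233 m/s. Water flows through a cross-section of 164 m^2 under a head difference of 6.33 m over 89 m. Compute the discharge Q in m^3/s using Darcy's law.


Darcy's law: Q = K * A * i, where i = dh/L.
Hydraulic gradient i = 6.33 / 89 = 0.071124.
Q = 0.0233 * 164 * 0.071124
  = 0.2718 m^3/s.

0.2718


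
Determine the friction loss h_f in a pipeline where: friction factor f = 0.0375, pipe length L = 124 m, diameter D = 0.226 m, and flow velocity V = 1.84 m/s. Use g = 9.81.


Darcy-Weisbach equation: h_f = f * (L/D) * V^2/(2g).
f * L/D = 0.0375 * 124/0.226 = 20.5752.
V^2/(2g) = 1.84^2 / (2*9.81) = 3.3856 / 19.62 = 0.1726 m.
h_f = 20.5752 * 0.1726 = 3.55 m.

3.55


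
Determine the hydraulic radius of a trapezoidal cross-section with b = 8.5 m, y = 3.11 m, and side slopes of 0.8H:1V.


For a trapezoidal section with side slope z:
A = (b + z*y)*y = (8.5 + 0.8*3.11)*3.11 = 34.173 m^2.
P = b + 2*y*sqrt(1 + z^2) = 8.5 + 2*3.11*sqrt(1 + 0.8^2) = 16.465 m.
R = A/P = 34.173 / 16.465 = 2.0754 m.

2.0754


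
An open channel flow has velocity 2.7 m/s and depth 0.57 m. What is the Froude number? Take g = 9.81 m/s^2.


The Froude number is defined as Fr = V / sqrt(g*y).
g*y = 9.81 * 0.57 = 5.5917.
sqrt(g*y) = sqrt(5.5917) = 2.3647.
Fr = 2.7 / 2.3647 = 1.1418.

1.1418


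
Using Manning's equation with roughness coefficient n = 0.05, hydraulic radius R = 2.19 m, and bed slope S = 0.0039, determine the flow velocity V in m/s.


Manning's equation gives V = (1/n) * R^(2/3) * S^(1/2).
First, compute R^(2/3) = 2.19^(2/3) = 1.6864.
Next, S^(1/2) = 0.0039^(1/2) = 0.06245.
Then 1/n = 1/0.05 = 20.0.
V = 20.0 * 1.6864 * 0.06245 = 2.1063 m/s.

2.1063


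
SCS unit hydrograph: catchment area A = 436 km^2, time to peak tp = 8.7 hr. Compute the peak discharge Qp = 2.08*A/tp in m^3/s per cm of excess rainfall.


SCS formula: Qp = 2.08 * A / tp.
Qp = 2.08 * 436 / 8.7
   = 906.88 / 8.7
   = 104.24 m^3/s per cm.

104.24


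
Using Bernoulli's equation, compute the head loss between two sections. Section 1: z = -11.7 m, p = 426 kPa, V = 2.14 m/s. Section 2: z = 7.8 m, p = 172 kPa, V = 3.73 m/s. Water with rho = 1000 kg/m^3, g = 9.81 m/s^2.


Total head at each section: H = z + p/(rho*g) + V^2/(2g).
H1 = -11.7 + 426*1000/(1000*9.81) + 2.14^2/(2*9.81)
   = -11.7 + 43.425 + 0.2334
   = 31.958 m.
H2 = 7.8 + 172*1000/(1000*9.81) + 3.73^2/(2*9.81)
   = 7.8 + 17.533 + 0.7091
   = 26.042 m.
h_L = H1 - H2 = 31.958 - 26.042 = 5.916 m.

5.916


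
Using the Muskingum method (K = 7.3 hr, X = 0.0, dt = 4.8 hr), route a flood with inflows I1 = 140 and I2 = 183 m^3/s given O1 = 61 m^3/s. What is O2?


Muskingum coefficients:
denom = 2*K*(1-X) + dt = 2*7.3*(1-0.0) + 4.8 = 19.4.
C0 = (dt - 2*K*X)/denom = (4.8 - 2*7.3*0.0)/19.4 = 0.2474.
C1 = (dt + 2*K*X)/denom = (4.8 + 2*7.3*0.0)/19.4 = 0.2474.
C2 = (2*K*(1-X) - dt)/denom = 0.5052.
O2 = C0*I2 + C1*I1 + C2*O1
   = 0.2474*183 + 0.2474*140 + 0.5052*61
   = 110.73 m^3/s.

110.73


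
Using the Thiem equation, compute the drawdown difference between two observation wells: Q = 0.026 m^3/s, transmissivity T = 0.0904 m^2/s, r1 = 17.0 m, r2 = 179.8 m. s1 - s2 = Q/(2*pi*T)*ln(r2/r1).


Thiem equation: s1 - s2 = Q/(2*pi*T) * ln(r2/r1).
ln(r2/r1) = ln(179.8/17.0) = 2.3586.
Q/(2*pi*T) = 0.026 / (2*pi*0.0904) = 0.026 / 0.568 = 0.0458.
s1 - s2 = 0.0458 * 2.3586 = 0.108 m.

0.108


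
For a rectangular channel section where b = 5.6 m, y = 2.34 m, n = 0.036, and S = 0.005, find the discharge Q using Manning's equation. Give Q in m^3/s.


For a rectangular channel, the cross-sectional area A = b * y = 5.6 * 2.34 = 13.1 m^2.
The wetted perimeter P = b + 2y = 5.6 + 2*2.34 = 10.28 m.
Hydraulic radius R = A/P = 13.1/10.28 = 1.2747 m.
Velocity V = (1/n)*R^(2/3)*S^(1/2) = (1/0.036)*1.2747^(2/3)*0.005^(1/2) = 2.3092 m/s.
Discharge Q = A * V = 13.1 * 2.3092 = 30.259 m^3/s.

30.259


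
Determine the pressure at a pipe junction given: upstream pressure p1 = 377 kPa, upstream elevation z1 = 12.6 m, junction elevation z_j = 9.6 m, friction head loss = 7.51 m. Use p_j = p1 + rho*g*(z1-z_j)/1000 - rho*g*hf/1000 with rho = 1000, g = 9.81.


Junction pressure: p_j = p1 + rho*g*(z1 - z_j)/1000 - rho*g*hf/1000.
Elevation term = 1000*9.81*(12.6 - 9.6)/1000 = 29.43 kPa.
Friction term = 1000*9.81*7.51/1000 = 73.673 kPa.
p_j = 377 + 29.43 - 73.673 = 332.76 kPa.

332.76


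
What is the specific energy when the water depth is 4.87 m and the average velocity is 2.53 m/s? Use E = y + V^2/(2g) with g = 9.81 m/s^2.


Specific energy E = y + V^2/(2g).
Velocity head = V^2/(2g) = 2.53^2 / (2*9.81) = 6.4009 / 19.62 = 0.3262 m.
E = 4.87 + 0.3262 = 5.1962 m.

5.1962


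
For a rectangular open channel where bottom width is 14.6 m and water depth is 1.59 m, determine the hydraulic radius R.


For a rectangular section:
Flow area A = b * y = 14.6 * 1.59 = 23.21 m^2.
Wetted perimeter P = b + 2y = 14.6 + 2*1.59 = 17.78 m.
Hydraulic radius R = A/P = 23.21 / 17.78 = 1.3056 m.

1.3056


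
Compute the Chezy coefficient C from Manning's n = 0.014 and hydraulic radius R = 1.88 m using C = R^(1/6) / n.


The Chezy coefficient relates to Manning's n through C = R^(1/6) / n.
R^(1/6) = 1.88^(1/6) = 1.110946.
C = 1.110946 / 0.014 = 79.35 m^(1/2)/s.

79.35


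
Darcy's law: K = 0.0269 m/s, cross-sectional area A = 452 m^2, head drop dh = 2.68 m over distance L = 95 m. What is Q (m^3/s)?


Darcy's law: Q = K * A * i, where i = dh/L.
Hydraulic gradient i = 2.68 / 95 = 0.028211.
Q = 0.0269 * 452 * 0.028211
  = 0.343 m^3/s.

0.343


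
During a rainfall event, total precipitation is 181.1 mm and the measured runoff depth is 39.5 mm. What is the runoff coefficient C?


The runoff coefficient C = runoff depth / rainfall depth.
C = 39.5 / 181.1
  = 0.2181.

0.2181


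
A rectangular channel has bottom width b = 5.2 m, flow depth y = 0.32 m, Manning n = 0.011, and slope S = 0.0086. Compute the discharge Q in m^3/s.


For a rectangular channel, the cross-sectional area A = b * y = 5.2 * 0.32 = 1.66 m^2.
The wetted perimeter P = b + 2y = 5.2 + 2*0.32 = 5.84 m.
Hydraulic radius R = A/P = 1.66/5.84 = 0.2849 m.
Velocity V = (1/n)*R^(2/3)*S^(1/2) = (1/0.011)*0.2849^(2/3)*0.0086^(1/2) = 3.6505 m/s.
Discharge Q = A * V = 1.66 * 3.6505 = 6.074 m^3/s.

6.074


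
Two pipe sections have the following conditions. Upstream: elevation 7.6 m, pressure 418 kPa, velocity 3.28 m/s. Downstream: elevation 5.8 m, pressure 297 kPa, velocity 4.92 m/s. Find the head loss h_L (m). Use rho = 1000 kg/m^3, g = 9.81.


Total head at each section: H = z + p/(rho*g) + V^2/(2g).
H1 = 7.6 + 418*1000/(1000*9.81) + 3.28^2/(2*9.81)
   = 7.6 + 42.61 + 0.5483
   = 50.758 m.
H2 = 5.8 + 297*1000/(1000*9.81) + 4.92^2/(2*9.81)
   = 5.8 + 30.275 + 1.2338
   = 37.309 m.
h_L = H1 - H2 = 50.758 - 37.309 = 13.449 m.

13.449


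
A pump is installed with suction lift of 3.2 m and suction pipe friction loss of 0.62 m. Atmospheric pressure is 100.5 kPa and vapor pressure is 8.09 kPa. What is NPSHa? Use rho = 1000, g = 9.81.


NPSHa = p_atm/(rho*g) - z_s - hf_s - p_vap/(rho*g).
p_atm/(rho*g) = 100.5*1000 / (1000*9.81) = 10.245 m.
p_vap/(rho*g) = 8.09*1000 / (1000*9.81) = 0.825 m.
NPSHa = 10.245 - 3.2 - 0.62 - 0.825
      = 5.6 m.

5.6


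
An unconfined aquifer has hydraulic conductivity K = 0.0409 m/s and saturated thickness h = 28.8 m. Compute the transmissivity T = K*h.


Transmissivity is defined as T = K * h.
T = 0.0409 * 28.8
  = 1.1779 m^2/s.

1.1779
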